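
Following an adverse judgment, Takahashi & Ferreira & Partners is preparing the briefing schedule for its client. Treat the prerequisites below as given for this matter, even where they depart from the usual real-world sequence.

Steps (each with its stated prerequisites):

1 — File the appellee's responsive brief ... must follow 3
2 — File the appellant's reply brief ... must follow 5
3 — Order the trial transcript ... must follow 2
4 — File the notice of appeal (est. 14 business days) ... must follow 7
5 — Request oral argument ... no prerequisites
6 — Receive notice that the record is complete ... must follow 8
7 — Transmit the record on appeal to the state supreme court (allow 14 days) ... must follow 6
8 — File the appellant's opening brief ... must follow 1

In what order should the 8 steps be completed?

5, 2, 3, 1, 8, 6, 7, 4

Only 5 has no prerequisites, so it is first.
Next only 2 has its prerequisites met → 2.
3 needed 2, now all done → 3.
1 needed 3, now all done → 1.
8 is the only step now ready → 8.
6 is the only step now ready → 6.
7 needed 6, now all done → 7.
Next only 4 has its prerequisites met → 4.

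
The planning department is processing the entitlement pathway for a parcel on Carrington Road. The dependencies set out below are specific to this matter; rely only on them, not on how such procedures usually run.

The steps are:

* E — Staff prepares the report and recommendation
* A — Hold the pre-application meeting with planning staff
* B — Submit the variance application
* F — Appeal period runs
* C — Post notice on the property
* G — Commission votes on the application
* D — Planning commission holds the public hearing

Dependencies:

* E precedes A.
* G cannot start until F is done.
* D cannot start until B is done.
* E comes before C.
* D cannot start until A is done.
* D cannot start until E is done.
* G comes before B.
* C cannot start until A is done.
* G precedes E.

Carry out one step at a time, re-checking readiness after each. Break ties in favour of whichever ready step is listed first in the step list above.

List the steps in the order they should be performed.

F is the only step with nothing outstanding, so it goes first.
G needed F, now all done → G.
E and B are both available; E is listed earlier → E.
Now A and B have their prerequisites met. A is listed earlier, so A next.
C now also ready, so the ready set is {B, C}; B is listed earlier → B.
C and D are both available; C is listed earlier → C.
D needed E, A and B, now all done → D.

F G E A B C D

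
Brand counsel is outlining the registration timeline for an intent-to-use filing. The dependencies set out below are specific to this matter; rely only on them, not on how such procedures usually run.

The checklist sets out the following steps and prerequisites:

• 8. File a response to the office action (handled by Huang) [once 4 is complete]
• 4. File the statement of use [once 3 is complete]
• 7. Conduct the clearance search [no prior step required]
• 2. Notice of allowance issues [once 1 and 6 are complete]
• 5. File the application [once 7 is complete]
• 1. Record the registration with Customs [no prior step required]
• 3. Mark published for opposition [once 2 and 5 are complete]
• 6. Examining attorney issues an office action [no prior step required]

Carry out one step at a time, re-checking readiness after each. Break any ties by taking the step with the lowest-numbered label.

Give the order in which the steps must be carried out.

1 → 6 → 2 → 7 → 5 → 3 → 4 → 8

Nothing is required for 1, 6 and 7. 1 has the earlier label → 1 first.
Ready: 6 and 7. 6 has the earlier label → 6.
2 and 7 are both available; 2 has the earlier label → 2.
7 is the only step now ready → 7.
Next only 5 has its prerequisites met → 5.
3 is the only step now ready → 3.
That leaves 4 as the only ready step → 4.
8 needed 4, now all done → 8.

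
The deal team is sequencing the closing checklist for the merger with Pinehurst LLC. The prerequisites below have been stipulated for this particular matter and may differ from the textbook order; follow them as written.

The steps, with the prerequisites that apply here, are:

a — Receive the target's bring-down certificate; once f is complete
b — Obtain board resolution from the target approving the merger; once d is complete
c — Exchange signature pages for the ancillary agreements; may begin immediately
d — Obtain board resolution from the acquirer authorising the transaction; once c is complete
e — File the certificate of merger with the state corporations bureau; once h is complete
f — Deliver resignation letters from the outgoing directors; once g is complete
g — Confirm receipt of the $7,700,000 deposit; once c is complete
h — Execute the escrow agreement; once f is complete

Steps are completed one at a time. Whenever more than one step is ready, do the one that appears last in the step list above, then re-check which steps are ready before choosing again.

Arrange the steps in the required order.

c, g, f, h, e, d, b, a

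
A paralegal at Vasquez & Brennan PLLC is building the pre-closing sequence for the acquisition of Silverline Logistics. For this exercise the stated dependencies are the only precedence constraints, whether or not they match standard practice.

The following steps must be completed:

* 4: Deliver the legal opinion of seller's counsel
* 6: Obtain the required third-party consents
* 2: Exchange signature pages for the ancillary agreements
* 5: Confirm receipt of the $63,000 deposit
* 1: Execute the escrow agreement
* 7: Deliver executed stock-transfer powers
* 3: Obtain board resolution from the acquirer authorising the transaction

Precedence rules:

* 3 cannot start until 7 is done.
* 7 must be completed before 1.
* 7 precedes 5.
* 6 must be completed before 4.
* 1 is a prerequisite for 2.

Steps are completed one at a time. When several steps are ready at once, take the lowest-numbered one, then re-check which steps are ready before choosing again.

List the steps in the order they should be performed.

6, 4, 7, 1, 2, 3, 5

Nothing is required for 6 and 7. 6 has the earlier label → 6 first.
4 and 7 are both available; 4 has the earlier label → 4.
That leaves 7 as the only ready step → 7.
Ready: 1, 3 and 5. 1 has the earlier label → 1.
2 now also ready, so the ready set is {2, 3, 5}; 2 has the earlier label → 2.
Now 3 and 5 have their prerequisites met. 3 has the earlier label, so 3 next.
Next only 5 has its prerequisites met → 5.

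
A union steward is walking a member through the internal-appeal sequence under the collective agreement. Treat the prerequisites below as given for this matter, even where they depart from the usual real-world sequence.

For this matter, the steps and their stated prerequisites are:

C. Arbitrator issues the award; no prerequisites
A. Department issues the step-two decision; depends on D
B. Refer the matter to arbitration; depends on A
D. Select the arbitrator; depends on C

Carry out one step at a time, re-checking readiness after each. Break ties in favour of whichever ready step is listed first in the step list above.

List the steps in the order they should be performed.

Only C has no prerequisites, so it is first.
Next only D has its prerequisites met → D.
That leaves A as the only ready step → A.
B needed A, now all done → B.

C D A B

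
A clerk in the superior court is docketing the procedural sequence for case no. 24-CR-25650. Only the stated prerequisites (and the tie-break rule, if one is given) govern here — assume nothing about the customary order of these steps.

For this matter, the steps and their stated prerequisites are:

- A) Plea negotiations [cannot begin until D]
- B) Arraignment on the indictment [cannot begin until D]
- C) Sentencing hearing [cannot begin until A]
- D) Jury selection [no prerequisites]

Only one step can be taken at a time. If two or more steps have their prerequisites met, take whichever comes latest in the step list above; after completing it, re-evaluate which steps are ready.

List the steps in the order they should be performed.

D is the only step with nothing outstanding, so it goes first.
B and A are both available; B is listed later → B.
A needed D, now all done → A.
C is the only step now ready → C.

D B A C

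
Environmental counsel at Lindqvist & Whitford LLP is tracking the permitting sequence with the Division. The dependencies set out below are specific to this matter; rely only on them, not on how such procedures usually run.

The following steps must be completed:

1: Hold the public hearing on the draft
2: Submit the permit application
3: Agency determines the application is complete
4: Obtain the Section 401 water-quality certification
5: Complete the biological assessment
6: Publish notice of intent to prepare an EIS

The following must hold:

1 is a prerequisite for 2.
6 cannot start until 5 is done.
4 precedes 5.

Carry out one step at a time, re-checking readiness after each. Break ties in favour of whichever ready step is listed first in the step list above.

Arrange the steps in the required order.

1 2 3 4 5 6

1, 3 and 4 have no prerequisites; 1 is listed earlier, so 1 is first.
2, 3 and 4 are all available; 2 is listed earlier → 2.
Now 3 and 4 have their prerequisites met. 3 is listed earlier, so 3 next.
Next only 4 has its prerequisites met → 4.
5 needed 4, now all done → 5.
That leaves 6 as the only ready step → 6.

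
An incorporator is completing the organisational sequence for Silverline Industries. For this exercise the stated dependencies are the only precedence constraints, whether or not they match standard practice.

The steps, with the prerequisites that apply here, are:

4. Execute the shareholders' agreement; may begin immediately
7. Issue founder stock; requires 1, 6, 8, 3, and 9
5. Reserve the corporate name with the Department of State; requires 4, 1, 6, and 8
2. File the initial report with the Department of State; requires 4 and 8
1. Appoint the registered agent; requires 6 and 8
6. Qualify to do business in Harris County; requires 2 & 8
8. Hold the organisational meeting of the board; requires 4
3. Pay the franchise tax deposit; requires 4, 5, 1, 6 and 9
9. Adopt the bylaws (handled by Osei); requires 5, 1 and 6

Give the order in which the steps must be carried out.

Only 4 has no prerequisites, so it is first.
8 needed 4, now all done → 8.
That leaves 2 as the only ready step → 2.
Next only 6 has its prerequisites met → 6.
1 needed 6 and 8, now all done → 1.
Next only 5 has its prerequisites met → 5.
9 needed 5, 1 and 6, now all done → 9.
3 is the only step now ready → 3.
7 is the only step now ready → 7.

4, 8, 2, 6, 1, 5, 9, 3, 7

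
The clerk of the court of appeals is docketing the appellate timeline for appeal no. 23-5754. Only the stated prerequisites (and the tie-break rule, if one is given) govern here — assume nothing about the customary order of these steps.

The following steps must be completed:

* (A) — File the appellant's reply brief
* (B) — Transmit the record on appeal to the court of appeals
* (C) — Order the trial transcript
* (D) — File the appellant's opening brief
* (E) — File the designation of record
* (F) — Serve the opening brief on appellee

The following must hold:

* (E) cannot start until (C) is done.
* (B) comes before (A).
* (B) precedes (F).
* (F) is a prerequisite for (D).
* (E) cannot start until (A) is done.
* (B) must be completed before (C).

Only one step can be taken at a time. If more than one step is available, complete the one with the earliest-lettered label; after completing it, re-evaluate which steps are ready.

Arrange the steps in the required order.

Only (B) has no prerequisites, so it is first.
Ready: (A), (C) and (F). (A) has the earlier label → (A).
(C) and (F) are both available; (C) has the earlier label → (C).
Ready: (E) and (F). (E) has the earlier label → (E).
(F) is the only step now ready → (F).
Next only (D) has its prerequisites met → (D).

(B) (A) (C) (E) (F) (D)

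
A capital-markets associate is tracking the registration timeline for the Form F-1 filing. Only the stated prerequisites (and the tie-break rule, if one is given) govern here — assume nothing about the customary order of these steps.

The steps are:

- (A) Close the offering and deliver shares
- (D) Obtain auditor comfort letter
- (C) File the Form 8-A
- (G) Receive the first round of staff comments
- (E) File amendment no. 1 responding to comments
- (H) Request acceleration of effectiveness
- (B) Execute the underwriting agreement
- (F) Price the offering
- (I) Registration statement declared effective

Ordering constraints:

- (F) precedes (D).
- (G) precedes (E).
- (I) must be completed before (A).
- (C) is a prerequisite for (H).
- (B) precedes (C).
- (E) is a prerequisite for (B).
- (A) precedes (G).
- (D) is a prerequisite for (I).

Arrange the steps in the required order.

(F) (D) (I) (A) (G) (E) (B) (C) (H)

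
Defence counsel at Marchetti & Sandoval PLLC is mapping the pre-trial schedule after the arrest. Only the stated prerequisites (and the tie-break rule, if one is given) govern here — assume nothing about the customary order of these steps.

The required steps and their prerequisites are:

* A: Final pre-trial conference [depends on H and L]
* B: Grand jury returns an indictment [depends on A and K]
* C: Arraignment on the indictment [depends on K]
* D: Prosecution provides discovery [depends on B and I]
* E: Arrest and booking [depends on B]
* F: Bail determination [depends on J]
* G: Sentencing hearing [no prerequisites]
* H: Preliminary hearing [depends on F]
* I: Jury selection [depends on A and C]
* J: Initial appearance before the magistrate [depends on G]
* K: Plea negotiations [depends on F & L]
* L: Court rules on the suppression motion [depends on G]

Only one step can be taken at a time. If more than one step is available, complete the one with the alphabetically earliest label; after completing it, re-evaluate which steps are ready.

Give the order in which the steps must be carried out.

Only G has no prerequisites, so it is first.
Ready: J and L. J has the earlier label → J.
Ready: F and L. F has the earlier label → F.
H now also ready, so the ready set is {H, L}; H has the earlier label → H.
That leaves L as the only ready step → L.
Ready: A and K. A has the earlier label → A.
That leaves K as the only ready step → K.
Ready: B and C. B has the earlier label → B.
E now also ready, so the ready set is {C, E}; C has the earlier label → C.
I now also ready, so the ready set is {E, I}; E has the earlier label → E.
Next only I has its prerequisites met → I.
D is the only step now ready → D.

G J F H L A K B C E I D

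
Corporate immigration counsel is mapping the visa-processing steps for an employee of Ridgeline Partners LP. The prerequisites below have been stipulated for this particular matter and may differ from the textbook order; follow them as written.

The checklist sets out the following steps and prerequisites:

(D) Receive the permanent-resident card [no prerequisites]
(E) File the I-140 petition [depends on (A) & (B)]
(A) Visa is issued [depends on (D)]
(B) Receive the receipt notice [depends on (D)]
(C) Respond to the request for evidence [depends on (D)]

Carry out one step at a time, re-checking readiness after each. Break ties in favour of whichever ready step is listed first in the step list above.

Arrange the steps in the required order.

(D) (A) (B) (E) (C)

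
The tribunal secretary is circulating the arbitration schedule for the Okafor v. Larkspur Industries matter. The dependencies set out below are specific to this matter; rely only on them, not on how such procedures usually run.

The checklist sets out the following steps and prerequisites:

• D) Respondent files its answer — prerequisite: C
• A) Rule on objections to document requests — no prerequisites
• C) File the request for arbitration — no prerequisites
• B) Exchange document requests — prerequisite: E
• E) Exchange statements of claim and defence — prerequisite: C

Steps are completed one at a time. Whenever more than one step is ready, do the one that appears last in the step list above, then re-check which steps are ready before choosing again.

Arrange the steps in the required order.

C, E, B, A, D

C and A have no prerequisites; C is listed later, so C is first.
E and D now also ready, so the ready set is {E, A, D}; E is listed later → E.
B, A and D are all available; B is listed later → B.
Ready: A and D. A is listed later → A.
D needed C, now all done → D.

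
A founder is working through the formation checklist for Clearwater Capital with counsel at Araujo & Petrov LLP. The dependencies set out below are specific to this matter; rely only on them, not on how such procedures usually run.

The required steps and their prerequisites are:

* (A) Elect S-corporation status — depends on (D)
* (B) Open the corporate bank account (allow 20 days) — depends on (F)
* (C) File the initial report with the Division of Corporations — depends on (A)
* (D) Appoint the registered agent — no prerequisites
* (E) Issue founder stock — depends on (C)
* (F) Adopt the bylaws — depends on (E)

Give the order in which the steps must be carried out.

Only (D) has no prerequisites, so it is first.
That leaves (A) as the only ready step → (A).
(C) needed (A), now all done → (C).
(E) needed (C), now all done → (E).
Next only (F) has its prerequisites met → (F).
(B) needed (F), now all done → (B).

(D), (A), (C), (E), (F), (B)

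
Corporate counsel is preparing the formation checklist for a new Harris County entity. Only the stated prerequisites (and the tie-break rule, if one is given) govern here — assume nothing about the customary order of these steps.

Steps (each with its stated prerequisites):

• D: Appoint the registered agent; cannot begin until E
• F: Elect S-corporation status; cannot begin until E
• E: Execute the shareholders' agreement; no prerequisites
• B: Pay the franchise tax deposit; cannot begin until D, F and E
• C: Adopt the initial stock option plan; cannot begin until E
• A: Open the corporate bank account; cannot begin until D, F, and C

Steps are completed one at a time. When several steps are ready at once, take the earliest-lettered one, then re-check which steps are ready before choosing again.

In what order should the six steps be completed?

E, C, D, F, A, B

Only E has no prerequisites, so it is first.
C, D and F are all available; C has the earlier label → C.
Ready: D and F. D has the earlier label → D.
That leaves F as the only ready step → F.
Ready: A and B. A has the earlier label → A.
B needed D, E and F, now all done → B.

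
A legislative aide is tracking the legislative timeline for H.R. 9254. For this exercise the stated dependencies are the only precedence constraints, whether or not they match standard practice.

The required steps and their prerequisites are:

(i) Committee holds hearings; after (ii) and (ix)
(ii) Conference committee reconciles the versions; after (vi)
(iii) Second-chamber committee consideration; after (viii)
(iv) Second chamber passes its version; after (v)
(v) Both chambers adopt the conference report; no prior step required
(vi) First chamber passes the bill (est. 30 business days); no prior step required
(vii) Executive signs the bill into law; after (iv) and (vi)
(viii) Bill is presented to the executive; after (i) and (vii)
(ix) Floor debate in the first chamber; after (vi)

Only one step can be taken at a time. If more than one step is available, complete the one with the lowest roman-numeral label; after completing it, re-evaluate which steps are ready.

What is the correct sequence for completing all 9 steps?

Nothing is required for (v) and (vi). (v) has the earlier label → (v) first.
Now (iv) and (vi) have their prerequisites met. (iv) has the earlier label, so (iv) next.
Next only (vi) has its prerequisites met → (vi).
Now (ii), (vii) and (ix) have their prerequisites met. (ii) has the earlier label, so (ii) next.
Ready: (vii) and (ix). (vii) has the earlier label → (vii).
(ix) needed (vi), now all done → (ix).
Next only (i) has its prerequisites met → (i).
(viii) is the only step now ready → (viii).
Next only (iii) has its prerequisites met → (iii).

(v), (iv), (vi), (ii), (vii), (ix), (i), (viii), (iii)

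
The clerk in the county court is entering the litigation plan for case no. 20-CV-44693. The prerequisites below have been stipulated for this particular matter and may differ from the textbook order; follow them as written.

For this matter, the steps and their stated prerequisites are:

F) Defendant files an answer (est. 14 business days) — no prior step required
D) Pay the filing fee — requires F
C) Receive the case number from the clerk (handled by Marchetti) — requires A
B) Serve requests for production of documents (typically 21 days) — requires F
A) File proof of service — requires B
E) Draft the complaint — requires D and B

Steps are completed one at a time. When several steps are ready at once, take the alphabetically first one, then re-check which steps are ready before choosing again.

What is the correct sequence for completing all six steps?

F → B → A → C → D → E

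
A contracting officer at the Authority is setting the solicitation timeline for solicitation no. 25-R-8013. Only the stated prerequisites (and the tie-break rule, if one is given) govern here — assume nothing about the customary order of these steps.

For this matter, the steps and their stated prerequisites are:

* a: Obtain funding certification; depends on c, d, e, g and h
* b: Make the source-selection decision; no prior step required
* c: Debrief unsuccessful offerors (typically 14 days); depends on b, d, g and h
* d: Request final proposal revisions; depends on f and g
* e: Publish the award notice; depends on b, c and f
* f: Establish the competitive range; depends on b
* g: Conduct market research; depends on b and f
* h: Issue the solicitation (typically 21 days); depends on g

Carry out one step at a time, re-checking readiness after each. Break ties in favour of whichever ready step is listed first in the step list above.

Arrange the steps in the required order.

b is the only step with nothing outstanding, so it goes first.
f needed b, now all done → f.
g needed b and f, now all done → g.
d and h are both available; d is listed earlier → d.
That leaves h as the only ready step → h.
c needed b, d, g and h, now all done → c.
e needed b, c and f, now all done → e.
a is the only step now ready → a.

b, f, g, d, h, c, e, a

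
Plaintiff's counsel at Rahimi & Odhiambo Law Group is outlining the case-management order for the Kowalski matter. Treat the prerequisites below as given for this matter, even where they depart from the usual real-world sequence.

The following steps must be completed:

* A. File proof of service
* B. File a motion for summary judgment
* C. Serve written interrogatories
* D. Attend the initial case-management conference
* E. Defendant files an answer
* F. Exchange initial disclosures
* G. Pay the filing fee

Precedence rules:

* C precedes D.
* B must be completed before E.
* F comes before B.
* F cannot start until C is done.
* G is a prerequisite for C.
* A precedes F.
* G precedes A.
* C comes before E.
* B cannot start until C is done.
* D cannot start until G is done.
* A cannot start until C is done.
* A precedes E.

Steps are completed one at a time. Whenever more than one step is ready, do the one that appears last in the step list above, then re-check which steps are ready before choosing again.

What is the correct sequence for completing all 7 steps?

G, C, D, A, F, B, E

Only G has no prerequisites, so it is first.
C is the only step now ready → C.
Now D and A have their prerequisites met. D is listed later, so D next.
Next only A has its prerequisites met → A.
Next only F has its prerequisites met → F.
Next only B has its prerequisites met → B.
That leaves E as the only ready step → E.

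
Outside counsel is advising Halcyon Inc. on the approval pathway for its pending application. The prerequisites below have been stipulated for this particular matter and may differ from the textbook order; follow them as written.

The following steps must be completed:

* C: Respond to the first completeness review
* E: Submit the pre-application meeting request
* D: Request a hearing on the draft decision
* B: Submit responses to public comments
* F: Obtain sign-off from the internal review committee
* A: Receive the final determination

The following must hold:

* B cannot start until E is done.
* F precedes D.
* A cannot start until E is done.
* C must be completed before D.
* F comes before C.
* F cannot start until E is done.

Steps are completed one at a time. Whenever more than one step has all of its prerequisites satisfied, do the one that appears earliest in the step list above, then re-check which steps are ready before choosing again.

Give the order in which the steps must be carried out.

E, B, F, C, D, A

E is the only step with nothing outstanding, so it goes first.
Now B, F and A have their prerequisites met. B is listed earlier, so B next.
Ready: F and A. F is listed earlier → F.
Now C and A have their prerequisites met. C is listed earlier, so C next.
Ready: D and A. D is listed earlier → D.
A needed E, now all done → A.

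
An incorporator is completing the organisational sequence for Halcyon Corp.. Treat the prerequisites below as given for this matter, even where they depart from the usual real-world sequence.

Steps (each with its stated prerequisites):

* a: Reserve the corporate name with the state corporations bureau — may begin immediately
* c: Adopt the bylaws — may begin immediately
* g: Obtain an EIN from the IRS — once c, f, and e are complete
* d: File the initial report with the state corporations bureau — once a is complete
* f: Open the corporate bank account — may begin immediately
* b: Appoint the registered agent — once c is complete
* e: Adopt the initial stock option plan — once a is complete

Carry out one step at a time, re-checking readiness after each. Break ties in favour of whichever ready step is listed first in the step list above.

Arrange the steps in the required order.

a c d f b e g

a, c and f have no prerequisites; a is listed earlier, so a is first.
Now c, d, f and e have their prerequisites met. c is listed earlier, so c next.
Now d, f, b and e have their prerequisites met. d is listed earlier, so d next.
f, b and e are all available; f is listed earlier → f.
Ready: b and e. b is listed earlier → b.
e needed a, now all done → e.
g needed c, f and e, now all done → g.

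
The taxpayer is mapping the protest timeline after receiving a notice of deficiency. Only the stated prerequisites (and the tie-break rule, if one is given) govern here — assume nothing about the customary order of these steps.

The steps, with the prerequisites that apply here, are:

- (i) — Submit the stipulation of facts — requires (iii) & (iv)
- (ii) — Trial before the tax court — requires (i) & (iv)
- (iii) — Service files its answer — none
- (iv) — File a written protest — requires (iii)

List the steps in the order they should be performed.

(iii) → (iv) → (i) → (ii)

(iii) has no prerequisites → (iii) first.
(iv) is the only step now ready → (iv).
That leaves (i) as the only ready step → (i).
Next only (ii) has its prerequisites met → (ii).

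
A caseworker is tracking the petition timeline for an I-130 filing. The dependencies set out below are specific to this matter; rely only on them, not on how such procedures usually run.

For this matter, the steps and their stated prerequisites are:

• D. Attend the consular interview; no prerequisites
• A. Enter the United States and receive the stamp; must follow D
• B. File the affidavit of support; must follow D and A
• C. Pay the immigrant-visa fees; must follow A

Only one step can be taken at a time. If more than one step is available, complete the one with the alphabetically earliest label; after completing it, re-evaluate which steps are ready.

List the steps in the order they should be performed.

D has no prerequisites → D first.
A is the only step now ready → A.
Ready: B and C. B has the earlier label → B.
C is the only step now ready → C.

D, A, B, C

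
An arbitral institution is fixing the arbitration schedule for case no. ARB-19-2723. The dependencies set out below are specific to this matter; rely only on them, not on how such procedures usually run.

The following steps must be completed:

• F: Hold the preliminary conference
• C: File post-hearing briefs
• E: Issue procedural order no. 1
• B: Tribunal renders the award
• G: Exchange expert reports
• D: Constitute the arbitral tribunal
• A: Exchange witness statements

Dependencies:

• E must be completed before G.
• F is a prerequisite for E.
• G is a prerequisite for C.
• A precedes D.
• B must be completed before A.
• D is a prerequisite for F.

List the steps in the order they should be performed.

B has no prerequisites → B first.
A is the only step now ready → A.
Next only D has its prerequisites met → D.
F needed D, now all done → F.
E needed F, now all done → E.
Next only G has its prerequisites met → G.
C needed G, now all done → C.

B A D F E G C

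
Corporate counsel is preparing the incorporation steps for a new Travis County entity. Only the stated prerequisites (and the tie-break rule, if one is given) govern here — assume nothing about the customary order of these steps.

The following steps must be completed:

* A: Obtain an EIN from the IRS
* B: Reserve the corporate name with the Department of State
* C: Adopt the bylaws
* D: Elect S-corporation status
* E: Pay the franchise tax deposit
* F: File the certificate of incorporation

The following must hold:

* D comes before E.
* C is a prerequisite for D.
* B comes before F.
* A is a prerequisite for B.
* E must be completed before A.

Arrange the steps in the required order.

C is the only step with nothing outstanding, so it goes first.
D is the only step now ready → D.
E is the only step now ready → E.
A needed E, now all done → A.
B needed A, now all done → B.
Next only F has its prerequisites met → F.

C → D → E → A → B → F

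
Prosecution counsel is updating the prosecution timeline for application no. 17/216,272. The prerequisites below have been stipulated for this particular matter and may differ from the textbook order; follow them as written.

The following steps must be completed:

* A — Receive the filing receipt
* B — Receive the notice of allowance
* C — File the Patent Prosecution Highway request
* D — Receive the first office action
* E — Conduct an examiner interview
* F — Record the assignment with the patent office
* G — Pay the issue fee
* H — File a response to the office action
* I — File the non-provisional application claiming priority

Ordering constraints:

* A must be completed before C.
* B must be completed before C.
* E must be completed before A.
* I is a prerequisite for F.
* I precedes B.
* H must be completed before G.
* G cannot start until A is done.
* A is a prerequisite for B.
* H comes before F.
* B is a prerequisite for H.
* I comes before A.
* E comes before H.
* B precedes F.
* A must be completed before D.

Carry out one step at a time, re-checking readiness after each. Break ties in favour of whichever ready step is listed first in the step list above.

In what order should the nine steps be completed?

Nothing is required for E and I. E is listed earlier → E first.
That leaves I as the only ready step → I.
Next only A has its prerequisites met → A.
B and D are both available; B is listed earlier → B.
C, D and H are all available; C is listed earlier → C.
Now D and H have their prerequisites met. D is listed earlier, so D next.
H needed B and E, now all done → H.
Ready: F and G. F is listed earlier → F.
Next only G has its prerequisites met → G.

E, I, A, B, C, D, H, F, G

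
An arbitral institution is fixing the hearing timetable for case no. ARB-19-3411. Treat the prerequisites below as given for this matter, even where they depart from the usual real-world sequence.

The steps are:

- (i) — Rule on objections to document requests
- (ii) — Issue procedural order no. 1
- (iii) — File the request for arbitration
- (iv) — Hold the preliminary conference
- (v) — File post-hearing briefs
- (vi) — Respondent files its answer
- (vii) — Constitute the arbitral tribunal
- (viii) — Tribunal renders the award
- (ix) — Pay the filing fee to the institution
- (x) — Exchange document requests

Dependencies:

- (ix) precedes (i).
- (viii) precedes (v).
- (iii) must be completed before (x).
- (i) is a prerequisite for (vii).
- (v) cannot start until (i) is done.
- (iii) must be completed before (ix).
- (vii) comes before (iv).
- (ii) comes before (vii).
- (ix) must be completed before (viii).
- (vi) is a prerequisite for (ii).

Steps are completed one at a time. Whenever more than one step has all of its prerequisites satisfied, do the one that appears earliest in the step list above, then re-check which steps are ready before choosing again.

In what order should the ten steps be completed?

(iii) and (vi) have no prerequisites; (iii) is listed earlier, so (iii) is first.
(ix) and (x) now also ready, so the ready set is {(vi), (ix), (x)}; (vi) is listed earlier → (vi).
Now (ii), (ix) and (x) have their prerequisites met. (ii) is listed earlier, so (ii) next.
Now (ix) and (x) have their prerequisites met. (ix) is listed earlier, so (ix) next.
(i) and (viii) now also ready, so the ready set is {(i), (viii), (x)}; (i) is listed earlier → (i).
(vii) now also ready, so the ready set is {(vii), (viii), (x)}; (vii) is listed earlier → (vii).
(iv), (viii) and (x) are all available; (iv) is listed earlier → (iv).
(viii) and (x) are both available; (viii) is listed earlier → (viii).
Now (v) and (x) have their prerequisites met. (v) is listed earlier, so (v) next.
(x) is the only step now ready → (x).

(iii) (vi) (ii) (ix) (i) (vii) (iv) (viii) (v) (x)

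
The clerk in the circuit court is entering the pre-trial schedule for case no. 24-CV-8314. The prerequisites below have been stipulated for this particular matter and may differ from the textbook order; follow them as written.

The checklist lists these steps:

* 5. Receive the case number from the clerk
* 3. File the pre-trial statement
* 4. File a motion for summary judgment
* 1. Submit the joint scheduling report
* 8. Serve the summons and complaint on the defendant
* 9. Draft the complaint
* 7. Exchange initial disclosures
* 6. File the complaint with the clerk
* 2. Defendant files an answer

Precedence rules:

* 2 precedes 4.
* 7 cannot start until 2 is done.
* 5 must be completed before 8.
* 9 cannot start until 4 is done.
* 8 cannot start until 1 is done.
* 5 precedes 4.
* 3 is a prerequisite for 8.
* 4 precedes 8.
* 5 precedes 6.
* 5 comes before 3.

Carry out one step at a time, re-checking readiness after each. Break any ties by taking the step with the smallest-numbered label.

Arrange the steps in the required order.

1, 2 and 5 have no prerequisites; 1 has the earlier label, so 1 is first.
Now 2 and 5 have their prerequisites met. 2 has the earlier label, so 2 next.
Now 5 and 7 have their prerequisites met. 5 has the earlier label, so 5 next.
3, 4, 6 and 7 are all available; 3 has the earlier label → 3.
Now 4, 6 and 7 have their prerequisites met. 4 has the earlier label, so 4 next.
8 and 9 now also ready, so the ready set is {6, 7, 8, 9}; 6 has the earlier label → 6.
7, 8 and 9 are all available; 7 has the earlier label → 7.
Ready: 8 and 9. 8 has the earlier label → 8.
That leaves 9 as the only ready step → 9.

1 → 2 → 5 → 3 → 4 → 6 → 7 → 8 → 9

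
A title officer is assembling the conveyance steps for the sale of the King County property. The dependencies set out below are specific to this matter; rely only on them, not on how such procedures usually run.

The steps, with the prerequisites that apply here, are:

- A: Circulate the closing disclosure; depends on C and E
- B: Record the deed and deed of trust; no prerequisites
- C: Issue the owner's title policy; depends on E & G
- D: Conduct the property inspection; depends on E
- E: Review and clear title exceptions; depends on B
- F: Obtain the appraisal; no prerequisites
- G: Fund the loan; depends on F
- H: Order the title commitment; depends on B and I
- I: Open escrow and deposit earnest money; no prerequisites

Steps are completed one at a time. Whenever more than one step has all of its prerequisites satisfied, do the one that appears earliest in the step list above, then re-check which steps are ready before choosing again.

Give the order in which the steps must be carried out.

B E D F G C A I H

B, F and I have no prerequisites; B is listed earlier, so B is first.
E now also ready, so the ready set is {E, F, I}; E is listed earlier → E.
Now D, F and I have their prerequisites met. D is listed earlier, so D next.
F and I are both available; F is listed earlier → F.
G now also ready, so the ready set is {G, I}; G is listed earlier → G.
Ready: C and I. C is listed earlier → C.
A now also ready, so the ready set is {A, I}; A is listed earlier → A.
Next only I has its prerequisites met → I.
Next only H has its prerequisites met → H.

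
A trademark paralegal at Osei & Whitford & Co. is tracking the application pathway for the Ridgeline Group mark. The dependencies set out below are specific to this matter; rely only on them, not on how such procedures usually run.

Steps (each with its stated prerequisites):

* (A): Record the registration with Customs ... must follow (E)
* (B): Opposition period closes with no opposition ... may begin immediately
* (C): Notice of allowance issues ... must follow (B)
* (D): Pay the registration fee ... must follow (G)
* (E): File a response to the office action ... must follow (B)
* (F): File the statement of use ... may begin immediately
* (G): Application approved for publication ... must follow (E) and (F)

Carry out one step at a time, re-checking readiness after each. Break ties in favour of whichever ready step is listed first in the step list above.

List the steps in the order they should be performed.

Nothing is required for (B) and (F). (B) is listed earlier → (B) first.
(C) and (E) now also ready, so the ready set is {(C), (E), (F)}; (C) is listed earlier → (C).
Now (E) and (F) have their prerequisites met. (E) is listed earlier, so (E) next.
Ready: (A) and (F). (A) is listed earlier → (A).
That leaves (F) as the only ready step → (F).
Next only (G) has its prerequisites met → (G).
(D) needed (G), now all done → (D).

(B) → (C) → (E) → (A) → (F) → (G) → (D)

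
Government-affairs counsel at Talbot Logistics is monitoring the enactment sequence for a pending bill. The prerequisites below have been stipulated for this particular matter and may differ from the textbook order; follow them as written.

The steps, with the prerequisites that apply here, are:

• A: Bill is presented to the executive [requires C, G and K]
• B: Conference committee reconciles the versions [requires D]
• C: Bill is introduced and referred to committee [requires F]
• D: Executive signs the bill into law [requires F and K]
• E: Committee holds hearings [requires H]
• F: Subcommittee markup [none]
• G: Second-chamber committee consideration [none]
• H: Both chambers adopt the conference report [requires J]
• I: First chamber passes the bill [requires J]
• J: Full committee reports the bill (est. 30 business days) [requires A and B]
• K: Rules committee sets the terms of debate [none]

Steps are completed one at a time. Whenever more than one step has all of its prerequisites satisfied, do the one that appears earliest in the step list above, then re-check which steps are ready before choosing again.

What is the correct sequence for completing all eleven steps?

F C G K A D B J H E I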